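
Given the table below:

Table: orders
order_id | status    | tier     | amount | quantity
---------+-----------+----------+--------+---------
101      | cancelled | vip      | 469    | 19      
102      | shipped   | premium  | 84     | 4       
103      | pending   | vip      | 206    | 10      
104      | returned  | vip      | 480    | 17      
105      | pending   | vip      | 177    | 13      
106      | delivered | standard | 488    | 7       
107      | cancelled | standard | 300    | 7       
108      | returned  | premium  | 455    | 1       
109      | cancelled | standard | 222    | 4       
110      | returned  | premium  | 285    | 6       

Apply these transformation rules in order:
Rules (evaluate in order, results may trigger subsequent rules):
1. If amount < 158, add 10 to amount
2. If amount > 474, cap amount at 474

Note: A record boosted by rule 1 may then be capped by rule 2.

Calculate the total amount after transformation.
3156

Step 1: Apply rule 1 to records with amount < 158
  - 1 records get bonus of 10
  - Of these, 0 records then exceed 474 and get capped
Step 2: Apply rule 2 to records with amount > 474
  - 2 records (original) are capped
Step 3: Calculate final sum = 3156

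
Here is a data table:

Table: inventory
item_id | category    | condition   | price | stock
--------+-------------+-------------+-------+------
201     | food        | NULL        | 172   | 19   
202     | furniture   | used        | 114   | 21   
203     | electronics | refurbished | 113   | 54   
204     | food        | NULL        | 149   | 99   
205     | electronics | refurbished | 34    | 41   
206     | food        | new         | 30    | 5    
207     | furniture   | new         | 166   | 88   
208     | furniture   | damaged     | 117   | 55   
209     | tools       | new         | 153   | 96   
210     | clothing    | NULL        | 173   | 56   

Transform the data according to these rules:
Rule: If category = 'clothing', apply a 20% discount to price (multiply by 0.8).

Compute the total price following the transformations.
1186.4

Step 1: Records with category = 'clothing' have total price = 173
Step 2: Apply multiplier: 173 × 0.8 = 138.4
Step 3: Other records total: 1048
Step 4: Final sum = 138.4 + 1048 = 1186.4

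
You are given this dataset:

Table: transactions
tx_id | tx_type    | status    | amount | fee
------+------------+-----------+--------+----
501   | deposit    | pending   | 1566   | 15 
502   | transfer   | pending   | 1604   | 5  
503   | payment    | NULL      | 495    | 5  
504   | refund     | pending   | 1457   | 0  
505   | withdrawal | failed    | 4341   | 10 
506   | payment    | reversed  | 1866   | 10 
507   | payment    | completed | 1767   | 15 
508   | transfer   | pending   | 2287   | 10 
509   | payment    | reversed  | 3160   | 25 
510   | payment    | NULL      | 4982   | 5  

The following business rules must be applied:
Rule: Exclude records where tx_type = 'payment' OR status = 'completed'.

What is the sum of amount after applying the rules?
11255

Step 1: Find records where tx_type = 'payment' OR status = 'completed'
Step 2: 5 records match, summing to 12270
Step 3: Original sum: 23525
Step 4: Remaining sum = 23525 - 12270 = 11255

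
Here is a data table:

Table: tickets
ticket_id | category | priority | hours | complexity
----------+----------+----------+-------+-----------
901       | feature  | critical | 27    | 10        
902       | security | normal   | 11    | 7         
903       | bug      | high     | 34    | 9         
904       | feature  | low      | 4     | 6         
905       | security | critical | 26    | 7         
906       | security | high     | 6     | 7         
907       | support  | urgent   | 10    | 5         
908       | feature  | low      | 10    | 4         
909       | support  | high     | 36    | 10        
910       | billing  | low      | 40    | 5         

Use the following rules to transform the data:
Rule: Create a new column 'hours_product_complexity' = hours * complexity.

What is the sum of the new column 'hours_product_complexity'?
1551

Step 1: For each record, compute hours * complexity
Example calculations:
  27 * 10 = 270
  11 * 7 = 77
  34 * 9 = 306
  ...
Step 2: Sum all derived values
Step 3: Total = 1551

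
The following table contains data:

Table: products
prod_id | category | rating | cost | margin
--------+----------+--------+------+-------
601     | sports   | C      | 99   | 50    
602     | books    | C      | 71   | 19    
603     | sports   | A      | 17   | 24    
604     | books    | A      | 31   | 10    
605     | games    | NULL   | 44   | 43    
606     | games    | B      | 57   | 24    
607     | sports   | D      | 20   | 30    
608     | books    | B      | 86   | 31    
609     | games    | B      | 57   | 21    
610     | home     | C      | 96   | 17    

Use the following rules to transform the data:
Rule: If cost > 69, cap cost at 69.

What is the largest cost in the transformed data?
69

Step 1: Original maximum cost = 99
Step 2: Apply cap at 69
Step 3: 4 records had cost > 69 and were capped
Step 4: Maximum after transformation = 69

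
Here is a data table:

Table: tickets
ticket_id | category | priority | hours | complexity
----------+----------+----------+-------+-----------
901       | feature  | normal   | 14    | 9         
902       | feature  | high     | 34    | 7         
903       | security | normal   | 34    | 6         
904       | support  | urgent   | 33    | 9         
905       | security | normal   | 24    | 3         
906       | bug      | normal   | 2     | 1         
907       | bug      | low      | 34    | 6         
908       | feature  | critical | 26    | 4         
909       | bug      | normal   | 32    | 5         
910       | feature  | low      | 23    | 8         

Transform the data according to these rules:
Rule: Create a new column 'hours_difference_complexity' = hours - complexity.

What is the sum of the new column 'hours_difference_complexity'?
198

Step 1: For each record, compute hours - complexity
Example calculations:
  14 - 9 = 5
  34 - 7 = 27
  34 - 6 = 28
  ...
Step 2: Sum all derived values
Step 3: Total = 198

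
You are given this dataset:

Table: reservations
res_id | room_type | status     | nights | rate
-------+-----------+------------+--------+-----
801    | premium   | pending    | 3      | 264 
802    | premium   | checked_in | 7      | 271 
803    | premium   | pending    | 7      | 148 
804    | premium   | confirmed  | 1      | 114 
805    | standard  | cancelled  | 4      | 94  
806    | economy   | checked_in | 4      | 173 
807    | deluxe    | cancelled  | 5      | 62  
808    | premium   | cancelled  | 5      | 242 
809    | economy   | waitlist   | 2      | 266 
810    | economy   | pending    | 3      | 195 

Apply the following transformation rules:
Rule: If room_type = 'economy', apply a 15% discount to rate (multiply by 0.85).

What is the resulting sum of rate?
1733.9

Step 1: Records with room_type = 'economy' have total rate = 634
Step 2: Apply multiplier: 634 × 0.85 = 538.9
Step 3: Other records total: 1195
Step 4: Final sum = 538.9 + 1195 = 1733.9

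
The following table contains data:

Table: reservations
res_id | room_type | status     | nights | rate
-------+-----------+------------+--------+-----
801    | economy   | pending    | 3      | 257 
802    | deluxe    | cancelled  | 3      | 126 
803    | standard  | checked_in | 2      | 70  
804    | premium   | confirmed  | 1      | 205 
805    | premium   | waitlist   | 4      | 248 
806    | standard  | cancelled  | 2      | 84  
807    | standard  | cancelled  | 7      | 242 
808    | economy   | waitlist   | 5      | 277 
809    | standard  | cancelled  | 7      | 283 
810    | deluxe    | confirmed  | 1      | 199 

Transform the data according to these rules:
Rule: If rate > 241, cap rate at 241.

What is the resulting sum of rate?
1889

Step 1: 5 records have rate > 241
Step 2: These records originally summed to 1307
Step 3: After capping: 5 × 241 = 1205
Step 4: Unaffected records sum: 684
Step 5: Final sum = 1205 + 684 = 1889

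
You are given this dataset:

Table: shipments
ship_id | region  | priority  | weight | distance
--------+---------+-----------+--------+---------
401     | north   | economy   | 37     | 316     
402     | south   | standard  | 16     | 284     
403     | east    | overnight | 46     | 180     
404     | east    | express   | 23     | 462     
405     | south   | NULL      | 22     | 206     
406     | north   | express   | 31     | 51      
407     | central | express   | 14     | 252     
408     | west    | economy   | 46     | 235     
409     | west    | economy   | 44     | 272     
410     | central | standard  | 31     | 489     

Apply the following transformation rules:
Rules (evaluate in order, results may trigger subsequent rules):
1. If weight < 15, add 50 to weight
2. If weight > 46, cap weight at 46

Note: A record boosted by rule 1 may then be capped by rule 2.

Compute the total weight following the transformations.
342

Step 1: Apply rule 1 to records with weight < 15
  - 1 records get bonus of 50
  - Of these, 1 records then exceed 46 and get capped
Step 2: Apply rule 2 to records with weight > 46
  - 0 records (original) are capped
Step 3: Calculate final sum = 342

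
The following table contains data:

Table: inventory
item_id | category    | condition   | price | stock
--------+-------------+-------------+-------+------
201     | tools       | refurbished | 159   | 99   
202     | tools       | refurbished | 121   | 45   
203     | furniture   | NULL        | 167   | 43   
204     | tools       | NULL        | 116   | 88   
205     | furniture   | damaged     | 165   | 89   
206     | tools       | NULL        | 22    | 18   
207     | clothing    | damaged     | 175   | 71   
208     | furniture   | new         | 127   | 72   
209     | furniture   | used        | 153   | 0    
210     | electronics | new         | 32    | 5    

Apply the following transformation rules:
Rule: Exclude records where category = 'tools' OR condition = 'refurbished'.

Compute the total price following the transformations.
819

Step 1: Find records where category = 'tools' OR condition = 'refurbished'
Step 2: 4 records match, summing to 418
Step 3: Original sum: 1237
Step 4: Remaining sum = 1237 - 418 = 819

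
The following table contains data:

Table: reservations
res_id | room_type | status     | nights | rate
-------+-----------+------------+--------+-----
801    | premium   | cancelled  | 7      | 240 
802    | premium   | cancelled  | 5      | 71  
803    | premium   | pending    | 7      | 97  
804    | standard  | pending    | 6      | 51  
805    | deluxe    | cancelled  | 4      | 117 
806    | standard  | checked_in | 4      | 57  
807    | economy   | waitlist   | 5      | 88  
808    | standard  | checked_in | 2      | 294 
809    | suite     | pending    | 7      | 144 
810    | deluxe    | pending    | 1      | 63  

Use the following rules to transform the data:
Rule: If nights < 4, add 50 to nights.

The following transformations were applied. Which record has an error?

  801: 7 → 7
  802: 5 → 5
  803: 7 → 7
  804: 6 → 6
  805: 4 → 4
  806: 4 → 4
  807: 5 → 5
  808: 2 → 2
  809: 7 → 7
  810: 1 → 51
Record 808 has an error. The correct transformed value should be 52, not 2.

Step 1: Check each record against the rule
Step 2: Record 808 has nights = 2
Step 3: Since 2 < 4, the bonus should have been applied
Step 4: Correct value = 52, but claimed value = 2
Conclusion: Record 808 has the error.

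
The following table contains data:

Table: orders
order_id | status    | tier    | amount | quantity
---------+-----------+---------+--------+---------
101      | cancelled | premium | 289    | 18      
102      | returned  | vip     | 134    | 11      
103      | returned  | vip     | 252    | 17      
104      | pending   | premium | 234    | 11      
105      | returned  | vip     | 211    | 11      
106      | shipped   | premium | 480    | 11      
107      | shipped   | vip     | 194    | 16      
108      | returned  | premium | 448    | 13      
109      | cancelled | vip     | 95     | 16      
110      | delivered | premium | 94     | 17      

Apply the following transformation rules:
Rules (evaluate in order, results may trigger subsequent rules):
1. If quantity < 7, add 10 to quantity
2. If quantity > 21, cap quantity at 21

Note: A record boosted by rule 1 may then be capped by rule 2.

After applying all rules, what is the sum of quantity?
141

Step 1: Apply rule 1 to records with quantity < 7
  - 0 records get bonus of 10
  - Of these, 0 records then exceed 21 and get capped
Step 2: Apply rule 2 to records with quantity > 21
  - 0 records (original) are capped
Step 3: Calculate final sum = 141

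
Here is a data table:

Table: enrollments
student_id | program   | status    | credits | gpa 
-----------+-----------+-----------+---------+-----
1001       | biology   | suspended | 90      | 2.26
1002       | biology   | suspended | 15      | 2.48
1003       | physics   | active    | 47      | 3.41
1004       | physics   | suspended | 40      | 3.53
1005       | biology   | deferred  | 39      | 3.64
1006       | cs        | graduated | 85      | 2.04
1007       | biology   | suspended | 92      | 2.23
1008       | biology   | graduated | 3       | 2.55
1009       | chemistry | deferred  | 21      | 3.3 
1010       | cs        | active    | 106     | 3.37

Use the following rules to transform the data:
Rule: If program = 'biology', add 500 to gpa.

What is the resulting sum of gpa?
2528.81

Step 1: Count records where program = 'biology': 5
Step 2: Total bonus added: 5 × 500 = 2500
Step 3: Original sum of gpa: 28.81
Step 4: Final sum = 28.81 + 2500 = 2528.81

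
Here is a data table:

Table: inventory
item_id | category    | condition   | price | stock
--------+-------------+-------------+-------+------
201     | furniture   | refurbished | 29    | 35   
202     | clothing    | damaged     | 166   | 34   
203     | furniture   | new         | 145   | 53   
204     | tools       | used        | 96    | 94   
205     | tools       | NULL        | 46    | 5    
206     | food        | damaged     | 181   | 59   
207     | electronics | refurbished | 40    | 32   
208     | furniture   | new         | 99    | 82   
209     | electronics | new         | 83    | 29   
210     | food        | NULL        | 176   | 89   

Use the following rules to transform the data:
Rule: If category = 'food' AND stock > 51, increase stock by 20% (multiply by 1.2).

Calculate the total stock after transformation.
541.6

Step 1: Find records where category = 'food' AND stock > 51
Step 2: 2 records match, summing to 148
Step 3: After multiplier: 148 × 1.2 = 177.6
Step 4: Unaffected records sum: 364
Step 5: Final sum = 177.6 + 364 = 541.6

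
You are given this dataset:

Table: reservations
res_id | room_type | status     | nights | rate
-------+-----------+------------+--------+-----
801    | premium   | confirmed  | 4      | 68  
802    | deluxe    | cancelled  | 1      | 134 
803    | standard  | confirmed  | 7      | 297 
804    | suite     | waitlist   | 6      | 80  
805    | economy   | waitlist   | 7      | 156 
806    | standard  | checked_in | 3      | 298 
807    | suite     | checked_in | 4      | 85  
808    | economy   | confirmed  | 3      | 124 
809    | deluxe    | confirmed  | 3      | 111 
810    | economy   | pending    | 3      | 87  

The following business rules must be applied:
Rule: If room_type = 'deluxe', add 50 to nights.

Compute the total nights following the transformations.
141

Step 1: Count records where room_type = 'deluxe': 2
Step 2: Total bonus added: 2 × 50 = 100
Step 3: Original sum of nights: 41
Step 4: Final sum = 41 + 100 = 141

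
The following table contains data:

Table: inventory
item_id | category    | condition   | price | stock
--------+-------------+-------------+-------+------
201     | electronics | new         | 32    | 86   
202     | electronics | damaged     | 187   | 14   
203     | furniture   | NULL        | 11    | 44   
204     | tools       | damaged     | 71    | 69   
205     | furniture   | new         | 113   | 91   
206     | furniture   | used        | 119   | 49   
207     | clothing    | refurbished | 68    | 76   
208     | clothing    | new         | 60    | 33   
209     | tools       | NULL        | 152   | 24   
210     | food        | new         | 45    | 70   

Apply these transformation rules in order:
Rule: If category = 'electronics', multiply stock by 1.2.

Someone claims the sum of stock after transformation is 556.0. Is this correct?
No, the correct result is 576.0.

Step 1: Calculate the correct sum after transformation
Step 2: Apply multiplier 1.2 to records where category = 'electronics'
Step 3: Correct result = 576.0
Step 4: Claimed result = 556.0
Step 5: 576.0 ≠ 556.0
Conclusion: The claimed result is incorrect. The correct answer is 576.0.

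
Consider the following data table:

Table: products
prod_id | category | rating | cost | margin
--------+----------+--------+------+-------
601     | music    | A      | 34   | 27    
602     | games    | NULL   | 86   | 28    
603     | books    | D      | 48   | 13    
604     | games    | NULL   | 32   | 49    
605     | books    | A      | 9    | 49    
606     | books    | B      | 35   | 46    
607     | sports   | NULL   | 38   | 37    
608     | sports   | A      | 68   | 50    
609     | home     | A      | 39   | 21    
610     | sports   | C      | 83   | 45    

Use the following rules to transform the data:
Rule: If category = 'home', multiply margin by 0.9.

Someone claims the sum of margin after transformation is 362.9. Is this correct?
Yes, the result is correct.

Step 1: Calculate the correct sum after transformation
Step 2: Apply multiplier 0.9 to records where category = 'home'
Step 3: Correct result = 362.9
Step 4: Claimed result = 362.9
Step 5: 362.9 = 362.9 ✓
Conclusion: The claimed result is correct.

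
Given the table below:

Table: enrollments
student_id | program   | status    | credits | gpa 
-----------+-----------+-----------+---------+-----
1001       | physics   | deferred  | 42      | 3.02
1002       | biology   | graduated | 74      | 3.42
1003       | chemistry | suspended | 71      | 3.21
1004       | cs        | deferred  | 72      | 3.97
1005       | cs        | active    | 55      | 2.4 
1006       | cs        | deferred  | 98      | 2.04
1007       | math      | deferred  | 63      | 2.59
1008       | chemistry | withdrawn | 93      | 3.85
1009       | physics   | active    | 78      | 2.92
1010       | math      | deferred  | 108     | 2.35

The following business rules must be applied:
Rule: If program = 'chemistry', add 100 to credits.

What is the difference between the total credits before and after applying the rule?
200

Step 1: Original sum of credits = 754
Step 2: 2 records have program = 'chemistry'
Step 3: Each affected record changes by 100
Step 4: Total change = 2 × 100 = 200
Step 5: New sum = 754 + 200 = 954
Step 6: Difference = |954 - 754| = 200
        (Sum increased by 200)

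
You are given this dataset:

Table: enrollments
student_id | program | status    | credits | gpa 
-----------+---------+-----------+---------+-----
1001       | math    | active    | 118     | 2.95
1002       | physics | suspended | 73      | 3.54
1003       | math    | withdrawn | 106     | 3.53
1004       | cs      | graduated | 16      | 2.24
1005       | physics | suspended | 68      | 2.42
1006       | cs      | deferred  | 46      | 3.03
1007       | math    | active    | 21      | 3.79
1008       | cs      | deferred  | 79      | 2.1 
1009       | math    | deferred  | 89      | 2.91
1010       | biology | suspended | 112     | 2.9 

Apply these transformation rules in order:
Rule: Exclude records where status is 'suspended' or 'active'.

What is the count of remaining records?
5

Step 1: Count records to exclude
  - 3 (suspended) + 2 (active) = 5 records
Step 2: Total records: 10
Step 3: Remaining = 10 - 5 = 5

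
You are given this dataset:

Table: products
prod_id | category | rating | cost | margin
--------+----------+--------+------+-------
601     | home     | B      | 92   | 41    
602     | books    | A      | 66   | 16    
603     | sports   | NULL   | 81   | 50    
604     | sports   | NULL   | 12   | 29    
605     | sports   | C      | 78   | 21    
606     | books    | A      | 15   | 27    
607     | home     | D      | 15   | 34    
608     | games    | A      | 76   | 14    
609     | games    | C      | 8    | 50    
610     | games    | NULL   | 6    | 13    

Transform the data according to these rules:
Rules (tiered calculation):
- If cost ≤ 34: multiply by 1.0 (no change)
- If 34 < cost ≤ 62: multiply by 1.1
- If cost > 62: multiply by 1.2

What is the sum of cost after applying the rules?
527.6

Step 1: Tier 1 (cost ≤ 34): 5 records, sum = 56 × 1.0 = 56.0
Step 2: Tier 2 (34 < cost ≤ 62): 0 records, sum = 0 × 1.1 = 0.0
Step 3: Tier 3 (cost > 62): 5 records, sum = 393 × 1.2 = 471.6
Step 4: Final sum = 56.0 + 0.0 + 471.6 = 527.6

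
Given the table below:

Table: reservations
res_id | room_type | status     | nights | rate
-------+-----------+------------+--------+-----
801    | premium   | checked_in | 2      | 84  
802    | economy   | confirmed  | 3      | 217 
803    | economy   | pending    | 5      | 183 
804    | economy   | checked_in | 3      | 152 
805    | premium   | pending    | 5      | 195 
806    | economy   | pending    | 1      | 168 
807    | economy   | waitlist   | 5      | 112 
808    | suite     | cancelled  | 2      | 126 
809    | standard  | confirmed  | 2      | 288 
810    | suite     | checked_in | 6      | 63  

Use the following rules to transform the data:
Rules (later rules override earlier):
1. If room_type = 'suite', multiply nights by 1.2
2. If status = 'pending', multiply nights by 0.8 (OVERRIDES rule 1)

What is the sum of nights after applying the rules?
33.4

Step 1: Rule 2 takes priority for records with status = 'pending'
  - 3 records: 11 × 0.8 = 8.8
Step 2: Rule 1 applies to remaining records with room_type = 'suite'
  - 2 records: 8 × 1.2 = 9.6
Step 3: Other records unchanged: 15
Step 4: Final sum = 8.8 + 9.6 + 15 = 33.4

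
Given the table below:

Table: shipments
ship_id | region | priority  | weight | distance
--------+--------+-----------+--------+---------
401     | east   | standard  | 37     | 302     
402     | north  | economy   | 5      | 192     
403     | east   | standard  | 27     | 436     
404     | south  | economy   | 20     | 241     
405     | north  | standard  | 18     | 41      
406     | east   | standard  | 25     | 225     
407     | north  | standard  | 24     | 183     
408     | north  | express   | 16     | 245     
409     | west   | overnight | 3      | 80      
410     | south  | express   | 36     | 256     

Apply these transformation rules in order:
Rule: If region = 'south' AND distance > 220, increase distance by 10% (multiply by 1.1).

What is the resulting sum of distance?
2250.7

Step 1: Find records where region = 'south' AND distance > 220
Step 2: 2 records match, summing to 497
Step 3: After multiplier: 497 × 1.1 = 546.7
Step 4: Unaffected records sum: 1704
Step 5: Final sum = 546.7 + 1704 = 2250.7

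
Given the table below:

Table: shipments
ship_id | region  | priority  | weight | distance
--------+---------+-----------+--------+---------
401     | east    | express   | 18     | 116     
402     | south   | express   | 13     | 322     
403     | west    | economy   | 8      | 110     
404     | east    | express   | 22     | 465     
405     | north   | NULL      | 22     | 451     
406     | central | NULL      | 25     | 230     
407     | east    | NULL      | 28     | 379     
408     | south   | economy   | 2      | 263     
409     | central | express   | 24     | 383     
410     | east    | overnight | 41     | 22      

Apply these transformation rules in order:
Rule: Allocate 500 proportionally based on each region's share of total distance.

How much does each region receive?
central: 111.82, east: 179.13, north: 82.27, south: 106.71, west: 20.07

Step 1: Calculate total distance = 2741
Step 2: Calculate each region's proportion:
  central: 613/2741 = 22.36% → 111.82
  east: 982/2741 = 35.83% → 179.13
  north: 451/2741 = 16.45% → 82.27
  south: 585/2741 = 21.34% → 106.71
  west: 110/2741 = 4.01% → 20.07
Step 3: Verify: sum of allocations ≈ 500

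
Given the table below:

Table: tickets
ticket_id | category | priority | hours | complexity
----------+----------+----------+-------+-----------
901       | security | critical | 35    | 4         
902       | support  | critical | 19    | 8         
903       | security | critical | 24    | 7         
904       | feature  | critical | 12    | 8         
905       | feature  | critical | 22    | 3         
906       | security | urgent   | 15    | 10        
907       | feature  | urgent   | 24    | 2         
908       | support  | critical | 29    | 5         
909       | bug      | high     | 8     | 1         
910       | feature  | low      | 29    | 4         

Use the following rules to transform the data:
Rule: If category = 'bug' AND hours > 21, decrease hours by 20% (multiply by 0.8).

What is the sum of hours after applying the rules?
217

Step 1: Find records where category = 'bug' AND hours > 21
Step 2: 0 records match, summing to 0
Step 3: After multiplier: 0 × 0.8 = 0.0
Step 4: Unaffected records sum: 217
Step 5: Final sum = 0.0 + 217 = 217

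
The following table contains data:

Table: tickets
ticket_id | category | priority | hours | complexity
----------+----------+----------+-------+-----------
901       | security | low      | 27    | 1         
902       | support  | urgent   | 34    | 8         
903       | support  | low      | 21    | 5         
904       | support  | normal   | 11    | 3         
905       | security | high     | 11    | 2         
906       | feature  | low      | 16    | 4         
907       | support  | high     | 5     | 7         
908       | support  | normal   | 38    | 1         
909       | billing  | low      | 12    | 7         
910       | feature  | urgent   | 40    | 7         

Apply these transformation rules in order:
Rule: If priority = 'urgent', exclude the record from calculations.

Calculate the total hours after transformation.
141

Step 1: Identify records where priority = 'urgent'
Step 2: The excluded records sum to 74
Step 3: Original total hours = 215
Step 4: Remaining total = 215 - 74 = 141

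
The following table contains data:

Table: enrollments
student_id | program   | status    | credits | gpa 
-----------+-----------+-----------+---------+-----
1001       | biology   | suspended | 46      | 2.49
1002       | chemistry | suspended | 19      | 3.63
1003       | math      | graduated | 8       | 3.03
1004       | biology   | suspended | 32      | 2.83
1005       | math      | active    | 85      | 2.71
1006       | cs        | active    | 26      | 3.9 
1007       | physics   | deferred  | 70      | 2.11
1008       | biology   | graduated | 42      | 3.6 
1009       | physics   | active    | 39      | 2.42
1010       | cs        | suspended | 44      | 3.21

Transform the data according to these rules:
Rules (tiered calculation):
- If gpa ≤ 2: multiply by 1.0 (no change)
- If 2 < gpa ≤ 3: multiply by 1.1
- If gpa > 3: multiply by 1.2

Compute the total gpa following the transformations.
34.66

Step 1: Tier 1 (gpa ≤ 2): 0 records, sum = 0 × 1.0 = 0.0
Step 2: Tier 2 (2 < gpa ≤ 3): 5 records, sum = 12.56 × 1.1 = 13.82
Step 3: Tier 3 (gpa > 3): 5 records, sum = 17.37 × 1.2 = 20.84
Step 4: Final sum = 0.0 + 13.82 + 20.84 = 34.66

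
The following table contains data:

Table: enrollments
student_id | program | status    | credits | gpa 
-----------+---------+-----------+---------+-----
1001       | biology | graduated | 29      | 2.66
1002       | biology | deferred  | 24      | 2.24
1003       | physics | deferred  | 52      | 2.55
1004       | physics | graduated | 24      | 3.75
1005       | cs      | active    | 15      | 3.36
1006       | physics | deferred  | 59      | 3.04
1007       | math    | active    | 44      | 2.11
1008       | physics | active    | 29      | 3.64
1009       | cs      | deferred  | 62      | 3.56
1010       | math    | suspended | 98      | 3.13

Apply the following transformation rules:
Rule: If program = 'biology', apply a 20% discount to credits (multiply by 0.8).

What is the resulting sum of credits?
425.4

Step 1: Records with program = 'biology' have total credits = 53
Step 2: Apply multiplier: 53 × 0.8 = 42.4
Step 3: Other records total: 383
Step 4: Final sum = 42.4 + 383 = 425.4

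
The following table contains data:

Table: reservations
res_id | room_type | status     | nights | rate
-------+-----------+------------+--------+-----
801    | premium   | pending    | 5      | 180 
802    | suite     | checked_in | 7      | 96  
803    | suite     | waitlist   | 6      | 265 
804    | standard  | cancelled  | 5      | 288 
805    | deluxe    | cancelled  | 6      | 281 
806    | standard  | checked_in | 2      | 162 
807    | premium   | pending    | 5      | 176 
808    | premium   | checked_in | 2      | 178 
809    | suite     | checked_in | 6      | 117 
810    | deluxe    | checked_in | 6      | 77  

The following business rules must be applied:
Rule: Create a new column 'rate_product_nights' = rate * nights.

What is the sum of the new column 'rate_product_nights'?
9012

Step 1: For each record, compute rate * nights
Example calculations:
  180 * 5 = 900
  96 * 7 = 672
  265 * 6 = 1590
  ...
Step 2: Sum all derived values
Step 3: Total = 9012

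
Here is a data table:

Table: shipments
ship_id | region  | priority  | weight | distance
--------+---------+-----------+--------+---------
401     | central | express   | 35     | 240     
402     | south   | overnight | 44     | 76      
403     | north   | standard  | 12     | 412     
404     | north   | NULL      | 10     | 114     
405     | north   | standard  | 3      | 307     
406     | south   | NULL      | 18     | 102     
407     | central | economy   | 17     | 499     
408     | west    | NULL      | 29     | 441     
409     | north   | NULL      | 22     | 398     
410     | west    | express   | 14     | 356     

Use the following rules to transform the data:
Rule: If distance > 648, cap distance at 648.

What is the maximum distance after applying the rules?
499

Step 1: Original maximum distance = 499
Step 2: Check cap of 648 against maximum
Step 3: No records exceed the cap (max 499 <= cap 648), so no capping applies
Step 4: Maximum after transformation = 499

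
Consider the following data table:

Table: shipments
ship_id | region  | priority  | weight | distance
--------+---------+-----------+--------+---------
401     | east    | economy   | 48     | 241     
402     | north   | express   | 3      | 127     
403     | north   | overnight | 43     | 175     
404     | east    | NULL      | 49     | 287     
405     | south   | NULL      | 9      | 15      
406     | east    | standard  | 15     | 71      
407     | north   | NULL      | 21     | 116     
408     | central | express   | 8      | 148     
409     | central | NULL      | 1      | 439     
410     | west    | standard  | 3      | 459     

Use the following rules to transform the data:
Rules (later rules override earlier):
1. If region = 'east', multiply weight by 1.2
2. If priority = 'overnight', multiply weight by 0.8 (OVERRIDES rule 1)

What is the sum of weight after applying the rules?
213.8

Step 1: Rule 2 takes priority for records with priority = 'overnight'
  - 1 records: 43 × 0.8 = 34.4
Step 2: Rule 1 applies to remaining records with region = 'east'
  - 3 records: 112 × 1.2 = 134.4
Step 3: Other records unchanged: 45
Step 4: Final sum = 34.4 + 134.4 + 45 = 213.8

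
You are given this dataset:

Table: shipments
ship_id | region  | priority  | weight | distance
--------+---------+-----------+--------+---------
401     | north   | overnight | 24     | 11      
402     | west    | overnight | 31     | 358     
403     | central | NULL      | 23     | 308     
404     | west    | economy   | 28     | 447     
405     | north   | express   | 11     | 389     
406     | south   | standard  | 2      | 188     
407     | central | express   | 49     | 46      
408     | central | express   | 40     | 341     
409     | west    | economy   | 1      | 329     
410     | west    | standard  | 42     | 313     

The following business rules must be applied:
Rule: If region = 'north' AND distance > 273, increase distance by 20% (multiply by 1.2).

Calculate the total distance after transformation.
2807.8

Step 1: Find records where region = 'north' AND distance > 273
Step 2: 1 records match, summing to 389
Step 3: After multiplier: 389 × 1.2 = 466.8
Step 4: Unaffected records sum: 2341
Step 5: Final sum = 466.8 + 2341 = 2807.8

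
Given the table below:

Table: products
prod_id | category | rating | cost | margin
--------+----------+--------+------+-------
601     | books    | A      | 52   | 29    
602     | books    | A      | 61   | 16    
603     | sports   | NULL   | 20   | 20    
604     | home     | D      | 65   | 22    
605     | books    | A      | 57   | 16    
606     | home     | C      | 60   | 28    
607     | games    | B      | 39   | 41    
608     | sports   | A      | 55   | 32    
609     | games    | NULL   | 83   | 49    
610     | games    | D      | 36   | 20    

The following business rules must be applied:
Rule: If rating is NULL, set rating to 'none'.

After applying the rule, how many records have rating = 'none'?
2

Step 1: Count records where rating IS NULL
Step 2: Found 2 records with NULL rating
Step 3: These records will have rating set to 'none'
Step 4: Records already having rating = 'none': 0
Step 5: Answer: 2 + 0 = 2 records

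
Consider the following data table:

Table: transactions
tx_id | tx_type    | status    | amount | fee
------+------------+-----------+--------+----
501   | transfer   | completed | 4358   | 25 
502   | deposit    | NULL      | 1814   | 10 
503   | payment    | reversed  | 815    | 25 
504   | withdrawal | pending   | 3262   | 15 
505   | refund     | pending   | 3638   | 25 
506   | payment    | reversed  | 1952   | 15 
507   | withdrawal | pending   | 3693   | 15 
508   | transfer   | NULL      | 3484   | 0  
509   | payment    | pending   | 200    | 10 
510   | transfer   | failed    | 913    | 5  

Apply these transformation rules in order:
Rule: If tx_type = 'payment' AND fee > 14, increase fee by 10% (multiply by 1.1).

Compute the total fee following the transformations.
149.0

Step 1: Find records where tx_type = 'payment' AND fee > 14
Step 2: 2 records match, summing to 40
Step 3: After multiplier: 40 × 1.1 = 44.0
Step 4: Unaffected records sum: 105
Step 5: Final sum = 44.0 + 105 = 149.0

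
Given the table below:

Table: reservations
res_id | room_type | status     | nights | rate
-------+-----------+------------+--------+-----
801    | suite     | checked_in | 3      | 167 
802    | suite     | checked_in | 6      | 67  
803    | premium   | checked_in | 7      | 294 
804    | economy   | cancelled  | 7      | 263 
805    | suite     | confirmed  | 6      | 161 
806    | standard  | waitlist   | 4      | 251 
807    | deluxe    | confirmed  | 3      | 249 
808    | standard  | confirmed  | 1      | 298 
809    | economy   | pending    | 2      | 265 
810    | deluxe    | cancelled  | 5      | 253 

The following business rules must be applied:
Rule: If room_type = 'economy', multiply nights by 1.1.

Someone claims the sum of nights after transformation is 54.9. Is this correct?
No, the correct result is 44.9.

Step 1: Calculate the correct sum after transformation
Step 2: Apply multiplier 1.1 to records where room_type = 'economy'
Step 3: Correct result = 44.9
Step 4: Claimed result = 54.9
Step 5: 44.9 ≠ 54.9
Conclusion: The claimed result is incorrect. The correct answer is 44.9.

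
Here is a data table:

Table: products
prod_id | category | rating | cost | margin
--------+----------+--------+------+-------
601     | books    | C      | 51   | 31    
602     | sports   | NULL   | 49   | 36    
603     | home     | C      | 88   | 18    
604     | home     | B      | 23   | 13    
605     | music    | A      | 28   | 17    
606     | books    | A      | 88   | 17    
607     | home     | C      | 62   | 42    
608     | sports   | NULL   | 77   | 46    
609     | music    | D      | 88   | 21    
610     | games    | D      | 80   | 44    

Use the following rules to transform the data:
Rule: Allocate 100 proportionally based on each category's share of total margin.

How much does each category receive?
books: 16.84, games: 15.44, home: 25.61, music: 13.33, sports: 28.77

Step 1: Calculate total margin = 285
Step 2: Calculate each category's proportion:
  books: 48/285 = 16.84% → 16.84
  games: 44/285 = 15.44% → 15.44
  home: 73/285 = 25.61% → 25.61
  music: 38/285 = 13.33% → 13.33
  sports: 82/285 = 28.77% → 28.77
Step 3: Verify: sum of allocations ≈ 100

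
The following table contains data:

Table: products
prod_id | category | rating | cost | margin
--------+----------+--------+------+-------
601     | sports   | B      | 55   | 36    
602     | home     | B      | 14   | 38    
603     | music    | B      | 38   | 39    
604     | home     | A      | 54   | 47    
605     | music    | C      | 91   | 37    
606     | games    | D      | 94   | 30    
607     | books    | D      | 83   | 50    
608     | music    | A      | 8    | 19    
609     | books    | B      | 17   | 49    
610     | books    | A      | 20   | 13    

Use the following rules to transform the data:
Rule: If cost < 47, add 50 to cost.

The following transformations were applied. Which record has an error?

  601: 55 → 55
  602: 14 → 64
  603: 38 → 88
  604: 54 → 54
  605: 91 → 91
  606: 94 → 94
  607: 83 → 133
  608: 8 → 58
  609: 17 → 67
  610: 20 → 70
Record 607 has an error. The correct transformed value should be 83, not 133.

Step 1: Check each record against the rule
Step 2: Record 607 has cost = 83
Step 3: Since 83 >= 47, the bonus should not have been applied
Step 4: Correct value = 83, but claimed value = 133
Conclusion: Record 607 has the error.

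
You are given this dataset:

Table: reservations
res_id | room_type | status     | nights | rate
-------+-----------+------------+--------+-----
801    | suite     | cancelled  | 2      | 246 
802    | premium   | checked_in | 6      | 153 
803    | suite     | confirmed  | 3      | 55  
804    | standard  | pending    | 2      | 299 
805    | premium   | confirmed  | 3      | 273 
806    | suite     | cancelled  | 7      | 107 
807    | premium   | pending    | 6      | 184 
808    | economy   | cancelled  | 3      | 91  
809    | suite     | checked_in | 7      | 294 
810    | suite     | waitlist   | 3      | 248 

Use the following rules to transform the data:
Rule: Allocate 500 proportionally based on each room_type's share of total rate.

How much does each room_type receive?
economy: 23.33, premium: 156.41, standard: 76.67, suite: 243.59

Step 1: Calculate total rate = 1950
Step 2: Calculate each room_type's proportion:
  economy: 91/1950 = 4.67% → 23.33
  premium: 610/1950 = 31.28% → 156.41
  standard: 299/1950 = 15.33% → 76.67
  suite: 950/1950 = 48.72% → 243.59
Step 3: Verify: sum of allocations ≈ 500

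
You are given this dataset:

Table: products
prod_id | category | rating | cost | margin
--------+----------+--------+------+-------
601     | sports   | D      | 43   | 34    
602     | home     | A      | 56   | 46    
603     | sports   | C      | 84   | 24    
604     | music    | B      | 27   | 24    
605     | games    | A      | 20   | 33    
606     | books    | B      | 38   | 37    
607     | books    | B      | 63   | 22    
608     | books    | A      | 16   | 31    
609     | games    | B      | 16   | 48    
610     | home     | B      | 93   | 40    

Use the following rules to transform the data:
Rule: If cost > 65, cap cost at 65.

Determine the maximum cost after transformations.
65

Step 1: Original maximum cost = 93
Step 2: Apply cap at 65
Step 3: 2 records had cost > 65 and were capped
Step 4: Maximum after transformation = 65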